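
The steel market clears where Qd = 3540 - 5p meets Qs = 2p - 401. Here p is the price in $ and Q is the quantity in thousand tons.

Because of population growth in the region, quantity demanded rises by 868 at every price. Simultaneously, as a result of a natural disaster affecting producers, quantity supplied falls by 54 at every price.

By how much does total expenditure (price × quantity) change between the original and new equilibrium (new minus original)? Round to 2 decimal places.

Original equilibrium: 3540 - 5p = 2p - 401 gives 3941 = 7p, so p = 563 and Q = 725.
After the shift, demand is Qd = 4408 - 5p and supply is Qs = 2p - 455.
New equilibrium: 4408 - 5p = 2p - 455 ⇒ 4863 = 7p ⇒ p = 4863/7 ≈ 694.7143, Q = 6541/7 ≈ 934.4286.
Expenditure moves from 563×725 = 408175 to 694.7143×934.4286 = 649160.8776; change = +240985.88.

+240985.88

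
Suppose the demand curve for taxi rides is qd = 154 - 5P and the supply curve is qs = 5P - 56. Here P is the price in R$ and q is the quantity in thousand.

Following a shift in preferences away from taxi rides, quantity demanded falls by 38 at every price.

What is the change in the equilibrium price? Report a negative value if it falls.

-3.8

Initially, 154 - 5P = 5P - 56, so 210 = 10P and P = 21, q = 49.
The new curves are qd = 116 - 5P (demand) and qs = 5P - 56 (supply).
New equilibrium: 116 - 5P = 5P - 56 ⇒ 172 = 10P ⇒ P = 17.2, q = 30.
ΔP = 17.2 − 21 = -3.8.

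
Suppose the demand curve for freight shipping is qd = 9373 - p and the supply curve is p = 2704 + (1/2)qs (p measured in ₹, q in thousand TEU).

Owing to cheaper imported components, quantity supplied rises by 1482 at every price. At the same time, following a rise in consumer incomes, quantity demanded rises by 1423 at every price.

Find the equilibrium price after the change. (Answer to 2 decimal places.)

4907.33

Initially, 9373 - p = 2p - 5408, so 14781 = 3p and p = 4927, q = 4446.
With the change applied: demand qd = 10796 - p, supply qs = 2p - 3926.
Setting them equal: 10796 - p = 2p - 3926 → 14722 = 3p, so p = 14722/3 ≈ 4907.3333 and q = 17666/3 ≈ 5888.6667.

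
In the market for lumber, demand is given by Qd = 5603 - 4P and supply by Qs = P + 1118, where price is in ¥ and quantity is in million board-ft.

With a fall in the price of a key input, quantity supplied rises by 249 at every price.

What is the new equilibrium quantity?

Before the shock: 5603 - 4P = P + 1118 ⇒ 4485 = 5P ⇒ P = 897, Q = 2015.
After the shift, demand is Qd = 5603 - 4P and supply is Qs = P + 1367.
New equilibrium: 5603 - 4P = P + 1367 ⇒ 4236 = 5P ⇒ P = 847.2, Q = 2214.2.

2214.2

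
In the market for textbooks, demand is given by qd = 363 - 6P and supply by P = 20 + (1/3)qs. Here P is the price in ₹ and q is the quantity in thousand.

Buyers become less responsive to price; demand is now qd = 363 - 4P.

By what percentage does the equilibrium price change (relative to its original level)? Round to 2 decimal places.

+28.57

Original equilibrium: 363 - 6P = 3P - 60 gives 423 = 9P, so P = 47 and q = 81.
After the shift, demand is qd = 363 - 4P and supply is qs = 3P - 60.
Equate the new curves: 363 - 4P = 3P - 60, giving 423 = 7P, P = 423/7 ≈ 60.4286, q = 849/7 ≈ 121.2857.
%ΔP = (60.4286 − 47) / 47 × 100 = +28.57%.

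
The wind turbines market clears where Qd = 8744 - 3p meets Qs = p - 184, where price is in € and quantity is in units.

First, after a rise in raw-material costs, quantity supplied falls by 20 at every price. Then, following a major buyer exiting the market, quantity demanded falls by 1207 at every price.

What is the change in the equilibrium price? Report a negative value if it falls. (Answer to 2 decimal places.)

-296.75

Solve the original market: 8744 - 3p = p - 184, hence p = 2232 and Q = 2048.
The new curves are Qd = 7537 - 3p (demand) and Qs = p - 204 (supply).
New equilibrium: 7537 - 3p = p - 204 ⇒ 7741 = 4p ⇒ p = 1935.25, Q = 1731.25.
Δp = 1935.25 − 2232 = -296.75.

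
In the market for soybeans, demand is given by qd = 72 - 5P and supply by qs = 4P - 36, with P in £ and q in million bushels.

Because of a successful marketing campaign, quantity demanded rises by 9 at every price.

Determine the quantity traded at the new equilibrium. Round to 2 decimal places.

Solve the original market: 72 - 5P = 4P - 36, hence P = 12 and q = 12.
After the shift, demand is qd = 81 - 5P and supply is qs = 4P - 36.
Equate the new curves: 81 - 5P = 4P - 36, giving 117 = 9P, P = 13, q = 16.

16.00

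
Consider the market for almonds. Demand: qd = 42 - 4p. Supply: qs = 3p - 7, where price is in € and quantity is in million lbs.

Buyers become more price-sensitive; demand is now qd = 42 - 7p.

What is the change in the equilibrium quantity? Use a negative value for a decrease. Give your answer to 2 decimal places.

-6.30

Initially, 42 - 4p = 3p - 7, so 49 = 7p and p = 7, q = 14.
With the change applied: demand qd = 42 - 7p, supply qs = 3p - 7.
New equilibrium: 42 - 7p = 3p - 7 ⇒ 49 = 10p ⇒ p = 4.9, q = 7.7.
Δq = 7.7 − 14 = -6.30.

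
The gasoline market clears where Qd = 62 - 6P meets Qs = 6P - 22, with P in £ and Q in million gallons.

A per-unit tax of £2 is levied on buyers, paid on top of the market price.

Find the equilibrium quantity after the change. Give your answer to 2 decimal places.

Initially, 62 - 6P = 6P - 22, so 84 = 12P and P = 7, Q = 20.
Since buyers pay the price plus the tax, the effective demand curve becomes Qd = 50 - 6P.
New equilibrium: 50 - 6P = 6P - 22 ⇒ 72 = 12P ⇒ P = 6, Q = 14.

14.00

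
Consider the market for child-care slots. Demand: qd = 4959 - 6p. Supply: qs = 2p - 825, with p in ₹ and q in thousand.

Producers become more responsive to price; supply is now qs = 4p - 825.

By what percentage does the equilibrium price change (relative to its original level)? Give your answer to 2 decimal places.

-20.00

Solve the original market: 4959 - 6p = 2p - 825, hence p = 723 and q = 621.
With the change applied: demand qd = 4959 - 6p, supply qs = 4p - 825.
Equate the new curves: 4959 - 6p = 4p - 825, giving 5784 = 10p, p = 578.4, q = 1488.6.
%Δp = (578.4 − 723) / 723 × 100 = -20.00%.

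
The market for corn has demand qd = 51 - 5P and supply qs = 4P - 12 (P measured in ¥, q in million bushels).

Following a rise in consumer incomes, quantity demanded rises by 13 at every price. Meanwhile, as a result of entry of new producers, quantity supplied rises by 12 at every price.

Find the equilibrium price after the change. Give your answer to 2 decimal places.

Solve the original market: 51 - 5P = 4P - 12, hence P = 7 and q = 16.
After the shift, demand is qd = 64 - 5P and supply is qs = 4P.
Equate the new curves: 64 - 5P = 4P, giving 64 = 9P, P = 64/9 ≈ 7.1111, q = 256/9 ≈ 28.4444.

7.11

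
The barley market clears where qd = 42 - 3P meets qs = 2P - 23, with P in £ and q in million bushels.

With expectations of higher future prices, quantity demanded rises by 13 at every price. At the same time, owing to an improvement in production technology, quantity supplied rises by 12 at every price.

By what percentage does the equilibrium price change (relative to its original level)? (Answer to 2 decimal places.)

Before the shock: 42 - 3P = 2P - 23 ⇒ 65 = 5P ⇒ P = 13, q = 3.
The new curves are qd = 55 - 3P (demand) and qs = 2P - 11 (supply).
Clearing the new market: 55 - 3P = 2P - 11, so P = 13.2 and q = 15.4.
%ΔP = (13.2 − 13) / 13 × 100 = +1.54%.

+1.54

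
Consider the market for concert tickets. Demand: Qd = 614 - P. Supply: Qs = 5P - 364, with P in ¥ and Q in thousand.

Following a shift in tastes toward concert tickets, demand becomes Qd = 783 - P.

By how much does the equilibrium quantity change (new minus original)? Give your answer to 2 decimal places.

+140.83

Before the shock: 614 - P = 5P - 364 ⇒ 978 = 6P ⇒ P = 163, Q = 451.
With the change applied: demand Qd = 783 - P, supply Qs = 5P - 364.
Equate the new curves: 783 - P = 5P - 364, giving 1147 = 6P, P = 1147/6 ≈ 191.1667, Q = 3551/6 ≈ 591.8333.
ΔQ = 591.8333 − 451 = +140.83.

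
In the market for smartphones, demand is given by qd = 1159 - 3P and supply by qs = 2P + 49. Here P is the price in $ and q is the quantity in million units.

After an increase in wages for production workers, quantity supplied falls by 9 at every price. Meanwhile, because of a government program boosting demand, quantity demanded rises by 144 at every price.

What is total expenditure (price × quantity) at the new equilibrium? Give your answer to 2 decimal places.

Initially, 1159 - 3P = 2P + 49, so 1110 = 5P and P = 222, q = 493.
With the change applied: demand qd = 1303 - 3P, supply qs = 2P + 40.
Clearing the new market: 1303 - 3P = 2P + 40, so P = 252.6 and q = 545.2.
New expenditure = 252.6 × 545.2 = 137717.52.

137717.52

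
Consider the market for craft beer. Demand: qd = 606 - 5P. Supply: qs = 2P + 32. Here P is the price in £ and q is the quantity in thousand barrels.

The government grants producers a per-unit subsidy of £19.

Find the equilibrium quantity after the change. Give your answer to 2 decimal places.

223.14

Initially, 606 - 5P = 2P + 32, so 574 = 7P and P = 82, q = 196.
Since sellers receive the price plus the subsidy, the effective supply curve becomes qs = 2P + 70.
Clearing the new market: 606 - 5P = 2P + 70, so P = 536/7 ≈ 76.5714 and q = 1562/7 ≈ 223.1429.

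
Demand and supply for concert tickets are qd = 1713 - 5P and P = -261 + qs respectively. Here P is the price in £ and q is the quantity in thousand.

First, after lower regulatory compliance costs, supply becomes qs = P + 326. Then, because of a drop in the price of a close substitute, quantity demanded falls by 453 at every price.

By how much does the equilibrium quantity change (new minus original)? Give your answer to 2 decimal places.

Initially, 1713 - 5P = P + 261, so 1452 = 6P and P = 242, q = 503.
After the shift, demand is qd = 1260 - 5P and supply is qs = P + 326.
Clearing the new market: 1260 - 5P = P + 326, so P = 467/3 ≈ 155.6667 and q = 1445/3 ≈ 481.6667.
Δq = 481.6667 − 503 = -21.33.

-21.33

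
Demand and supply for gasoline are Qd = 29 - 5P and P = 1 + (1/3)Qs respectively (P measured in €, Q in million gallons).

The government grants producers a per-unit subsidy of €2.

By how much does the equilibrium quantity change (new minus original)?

Initially, 29 - 5P = 3P - 3, so 32 = 8P and P = 4, Q = 9.
Since sellers receive the price plus the subsidy, the effective supply curve becomes Qs = 3P + 3.
Equate the new curves: 29 - 5P = 3P + 3, giving 26 = 8P, P = 3.25, Q = 12.75.
ΔQ = 12.75 − 9 = +3.75.

+3.75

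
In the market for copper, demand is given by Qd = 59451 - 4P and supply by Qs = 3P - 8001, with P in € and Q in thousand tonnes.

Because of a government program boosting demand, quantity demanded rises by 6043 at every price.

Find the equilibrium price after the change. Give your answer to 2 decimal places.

Initially, 59451 - 4P = 3P - 8001, so 67452 = 7P and P = 9636, Q = 20907.
The new curves are Qd = 65494 - 4P (demand) and Qs = 3P - 8001 (supply).
New equilibrium: 65494 - 4P = 3P - 8001 ⇒ 73495 = 7P ⇒ P = 73495/7 ≈ 10499.2857, Q = 164478/7 ≈ 23496.8571.

10499.29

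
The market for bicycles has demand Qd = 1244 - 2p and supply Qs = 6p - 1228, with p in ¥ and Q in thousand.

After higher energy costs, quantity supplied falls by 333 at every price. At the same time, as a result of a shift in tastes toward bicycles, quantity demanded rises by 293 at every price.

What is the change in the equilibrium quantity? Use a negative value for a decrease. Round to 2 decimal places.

+136.50

Before the shock: 1244 - 2p = 6p - 1228 ⇒ 2472 = 8p ⇒ p = 309, Q = 626.
With the change applied: demand Qd = 1537 - 2p, supply Qs = 6p - 1561.
Equate the new curves: 1537 - 2p = 6p - 1561, giving 3098 = 8p, p = 387.25, Q = 762.5.
ΔQ = 762.5 − 626 = +136.50.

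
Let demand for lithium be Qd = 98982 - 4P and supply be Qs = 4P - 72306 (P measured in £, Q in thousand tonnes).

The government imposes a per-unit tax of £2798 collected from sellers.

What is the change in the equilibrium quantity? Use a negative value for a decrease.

Initially, 98982 - 4P = 4P - 72306, so 171288 = 8P and P = 21411, Q = 13338.
Since sellers keep the price net of the tax, the effective supply curve becomes Qs = 4P - 83498.
Equate the new curves: 98982 - 4P = 4P - 83498, giving 182480 = 8P, P = 22810, Q = 7742.
ΔQ = 7742 − 13338 = -5596.

-5596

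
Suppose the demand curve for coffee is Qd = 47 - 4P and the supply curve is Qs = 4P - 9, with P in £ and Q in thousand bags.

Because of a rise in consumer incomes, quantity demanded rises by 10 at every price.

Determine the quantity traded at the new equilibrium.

24

Before the shock: 47 - 4P = 4P - 9 ⇒ 56 = 8P ⇒ P = 7, Q = 19.
The new curves are Qd = 57 - 4P (demand) and Qs = 4P - 9 (supply).
Clearing the new market: 57 - 4P = 4P - 9, so P = 8.25 and Q = 24.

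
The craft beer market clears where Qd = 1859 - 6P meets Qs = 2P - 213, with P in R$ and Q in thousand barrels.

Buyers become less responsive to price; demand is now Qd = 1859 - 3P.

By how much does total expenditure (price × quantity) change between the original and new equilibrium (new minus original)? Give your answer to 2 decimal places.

Original equilibrium: 1859 - 6P = 2P - 213 gives 2072 = 8P, so P = 259 and Q = 305.
After the shift, demand is Qd = 1859 - 3P and supply is Qs = 2P - 213.
Equate the new curves: 1859 - 3P = 2P - 213, giving 2072 = 5P, P = 414.4, Q = 615.8.
Expenditure moves from 259×305 = 78995 to 414.4×615.8 = 255187.52; change = +176192.52.

+176192.52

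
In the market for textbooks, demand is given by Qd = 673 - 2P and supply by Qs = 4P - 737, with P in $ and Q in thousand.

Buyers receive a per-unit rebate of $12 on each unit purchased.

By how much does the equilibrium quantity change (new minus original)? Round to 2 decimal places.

+16.00

Initially, 673 - 2P = 4P - 737, so 1410 = 6P and P = 235, Q = 203.
Since buyers' out-of-pocket price is the market price minus the rebate, the effective demand curve becomes Qd = 697 - 2P.
Equate the new curves: 697 - 2P = 4P - 737, giving 1434 = 6P, P = 239, Q = 219.
ΔQ = 219 − 203 = +16.00.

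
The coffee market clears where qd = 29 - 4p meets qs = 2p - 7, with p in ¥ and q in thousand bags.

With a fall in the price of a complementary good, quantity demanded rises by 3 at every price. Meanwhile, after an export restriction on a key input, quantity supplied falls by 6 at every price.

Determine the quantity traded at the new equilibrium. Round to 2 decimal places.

2.00

Before the shock: 29 - 4p = 2p - 7 ⇒ 36 = 6p ⇒ p = 6, q = 5.
With the change applied: demand qd = 32 - 4p, supply qs = 2p - 13.
Clearing the new market: 32 - 4p = 2p - 13, so p = 7.5 and q = 2.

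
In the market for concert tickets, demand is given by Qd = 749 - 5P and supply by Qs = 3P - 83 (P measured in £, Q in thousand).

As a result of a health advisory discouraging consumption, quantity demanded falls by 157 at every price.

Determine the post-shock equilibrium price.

84.375

Initially, 749 - 5P = 3P - 83, so 832 = 8P and P = 104, Q = 229.
After the shift, demand is Qd = 592 - 5P and supply is Qs = 3P - 83.
Equate the new curves: 592 - 5P = 3P - 83, giving 675 = 8P, P = 84.375, Q = 170.125.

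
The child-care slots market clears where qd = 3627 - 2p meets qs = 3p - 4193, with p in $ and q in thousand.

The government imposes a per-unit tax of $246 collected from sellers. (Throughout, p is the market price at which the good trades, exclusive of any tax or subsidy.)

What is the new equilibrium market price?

1711.6

Original equilibrium: 3627 - 2p = 3p - 4193 gives 7820 = 5p, so p = 1564 and q = 499.
Since sellers keep the price net of the tax, the effective supply curve becomes qs = 3p - 4931.
New equilibrium: 3627 - 2p = 3p - 4931 ⇒ 8558 = 5p ⇒ p = 1711.6, q = 203.8.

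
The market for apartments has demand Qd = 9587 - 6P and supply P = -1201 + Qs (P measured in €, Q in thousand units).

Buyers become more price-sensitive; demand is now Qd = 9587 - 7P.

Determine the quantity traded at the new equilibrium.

Original equilibrium: 9587 - 6P = P + 1201 gives 8386 = 7P, so P = 1198 and Q = 2399.
The new curves are Qd = 9587 - 7P (demand) and Qs = P + 1201 (supply).
Clearing the new market: 9587 - 7P = P + 1201, so P = 1048.25 and Q = 2249.25.

2249.25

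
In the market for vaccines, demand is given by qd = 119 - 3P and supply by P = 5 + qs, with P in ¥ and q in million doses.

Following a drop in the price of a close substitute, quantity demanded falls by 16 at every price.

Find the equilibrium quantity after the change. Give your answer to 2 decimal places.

Initially, 119 - 3P = P - 5, so 124 = 4P and P = 31, q = 26.
After the shift, demand is qd = 103 - 3P and supply is qs = P - 5.
Clearing the new market: 103 - 3P = P - 5, so P = 27 and q = 22.

22.00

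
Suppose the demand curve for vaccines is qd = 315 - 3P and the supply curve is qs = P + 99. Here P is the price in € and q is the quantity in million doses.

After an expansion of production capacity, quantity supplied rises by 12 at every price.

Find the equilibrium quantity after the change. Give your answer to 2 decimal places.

162.00

Before the shock: 315 - 3P = P + 99 ⇒ 216 = 4P ⇒ P = 54, q = 153.
The new curves are qd = 315 - 3P (demand) and qs = P + 111 (supply).
Equate the new curves: 315 - 3P = P + 111, giving 204 = 4P, P = 51, q = 162.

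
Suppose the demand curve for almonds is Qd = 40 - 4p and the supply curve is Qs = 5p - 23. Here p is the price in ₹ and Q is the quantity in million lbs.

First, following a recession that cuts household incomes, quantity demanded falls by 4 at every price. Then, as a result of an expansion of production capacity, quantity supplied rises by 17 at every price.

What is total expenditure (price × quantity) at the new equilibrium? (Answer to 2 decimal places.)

80.89

Solve the original market: 40 - 4p = 5p - 23, hence p = 7 and Q = 12.
After the shift, demand is Qd = 36 - 4p and supply is Qs = 5p - 6.
New equilibrium: 36 - 4p = 5p - 6 ⇒ 42 = 9p ⇒ p = 14/3 ≈ 4.6667, Q = 52/3 ≈ 17.3333.
New expenditure = 4.6667 × 17.3333 = 80.89.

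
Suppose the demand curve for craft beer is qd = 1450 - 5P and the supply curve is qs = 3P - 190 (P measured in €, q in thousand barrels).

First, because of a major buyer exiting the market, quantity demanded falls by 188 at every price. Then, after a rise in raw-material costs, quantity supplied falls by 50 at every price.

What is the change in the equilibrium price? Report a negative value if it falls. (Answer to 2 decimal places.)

Solve the original market: 1450 - 5P = 3P - 190, hence P = 205 and q = 425.
The shock moves the curves to qd = 1262 - 5P and qs = 3P - 240.
Clearing the new market: 1262 - 5P = 3P - 240, so P = 187.75 and q = 323.25.
ΔP = 187.75 − 205 = -17.25.

-17.25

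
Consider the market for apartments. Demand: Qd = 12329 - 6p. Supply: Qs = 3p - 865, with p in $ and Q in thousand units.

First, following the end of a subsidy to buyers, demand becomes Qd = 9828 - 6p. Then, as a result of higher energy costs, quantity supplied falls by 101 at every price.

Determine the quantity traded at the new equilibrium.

Initially, 12329 - 6p = 3p - 865, so 13194 = 9p and p = 1466, Q = 3533.
After the shift, demand is Qd = 9828 - 6p and supply is Qs = 3p - 966.
New equilibrium: 9828 - 6p = 3p - 966 ⇒ 10794 = 9p ⇒ p = 3598/3 ≈ 1199.3333, Q = 2632.

2632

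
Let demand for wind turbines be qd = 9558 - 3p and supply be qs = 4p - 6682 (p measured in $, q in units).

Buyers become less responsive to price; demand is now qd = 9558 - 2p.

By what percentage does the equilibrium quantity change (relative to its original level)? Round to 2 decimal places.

Initially, 9558 - 3p = 4p - 6682, so 16240 = 7p and p = 2320, q = 2598.
The new curves are qd = 9558 - 2p (demand) and qs = 4p - 6682 (supply).
New equilibrium: 9558 - 2p = 4p - 6682 ⇒ 16240 = 6p ⇒ p = 8120/3 ≈ 2706.6667, q = 12434/3 ≈ 4144.6667.
%Δq = (4144.6667 − 2598) / 2598 × 100 = +59.53%.

+59.53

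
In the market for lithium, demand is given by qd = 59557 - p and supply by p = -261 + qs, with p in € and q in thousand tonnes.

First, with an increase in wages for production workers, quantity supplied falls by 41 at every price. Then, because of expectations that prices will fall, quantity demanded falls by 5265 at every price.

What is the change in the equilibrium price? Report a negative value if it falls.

Initially, 59557 - p = p + 261, so 59296 = 2p and p = 29648, q = 29909.
The new curves are qd = 54292 - p (demand) and qs = p + 220 (supply).
New equilibrium: 54292 - p = p + 220 ⇒ 54072 = 2p ⇒ p = 27036, q = 27256.
Δp = 27036 − 29648 = -2612.

-2612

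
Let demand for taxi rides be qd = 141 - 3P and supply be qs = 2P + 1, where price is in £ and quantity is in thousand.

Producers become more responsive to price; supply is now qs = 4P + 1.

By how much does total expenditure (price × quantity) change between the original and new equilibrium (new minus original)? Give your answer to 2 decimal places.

Before the shock: 141 - 3P = 2P + 1 ⇒ 140 = 5P ⇒ P = 28, q = 57.
With the change applied: demand qd = 141 - 3P, supply qs = 4P + 1.
Equate the new curves: 141 - 3P = 4P + 1, giving 140 = 7P, P = 20, q = 81.
Expenditure moves from 28×57 = 1596 to 20×81 = 1620; change = +24.00.

+24.00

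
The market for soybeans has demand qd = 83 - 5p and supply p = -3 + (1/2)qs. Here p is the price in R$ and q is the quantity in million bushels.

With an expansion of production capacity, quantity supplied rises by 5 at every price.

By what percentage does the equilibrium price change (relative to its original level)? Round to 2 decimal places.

-6.49

Solve the original market: 83 - 5p = 2p + 6, hence p = 11 and q = 28.
After the shift, demand is qd = 83 - 5p and supply is qs = 2p + 11.
Equate the new curves: 83 - 5p = 2p + 11, giving 72 = 7p, p = 72/7 ≈ 10.2857, q = 221/7 ≈ 31.5714.
%Δp = (10.2857 − 11) / 11 × 100 = -6.49%.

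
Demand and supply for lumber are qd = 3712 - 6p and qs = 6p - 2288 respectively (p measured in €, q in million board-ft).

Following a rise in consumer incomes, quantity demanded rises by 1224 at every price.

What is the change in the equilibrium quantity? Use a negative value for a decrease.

+612

Initially, 3712 - 6p = 6p - 2288, so 6000 = 12p and p = 500, q = 712.
After the shift, demand is qd = 4936 - 6p and supply is qs = 6p - 2288.
Setting them equal: 4936 - 6p = 6p - 2288 → 7224 = 12p, so p = 602 and q = 1324.
Δq = 1324 − 712 = +612.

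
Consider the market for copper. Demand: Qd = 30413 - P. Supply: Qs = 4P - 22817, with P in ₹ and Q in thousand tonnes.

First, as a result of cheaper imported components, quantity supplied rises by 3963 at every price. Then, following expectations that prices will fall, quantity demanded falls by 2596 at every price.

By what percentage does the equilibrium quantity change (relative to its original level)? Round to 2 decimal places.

Initially, 30413 - P = 4P - 22817, so 53230 = 5P and P = 10646, Q = 19767.
The shock moves the curves to Qd = 27817 - P and Qs = 4P - 18854.
Equate the new curves: 27817 - P = 4P - 18854, giving 46671 = 5P, P = 9334.2, Q = 18482.8.
%ΔQ = (18482.8 − 19767) / 19767 × 100 = -6.50%.

-6.50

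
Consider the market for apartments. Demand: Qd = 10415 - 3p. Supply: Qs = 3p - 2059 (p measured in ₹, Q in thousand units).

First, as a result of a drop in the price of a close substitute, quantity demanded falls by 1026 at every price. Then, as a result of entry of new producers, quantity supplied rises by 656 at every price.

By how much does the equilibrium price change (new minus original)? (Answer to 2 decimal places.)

Solve the original market: 10415 - 3p = 3p - 2059, hence p = 2079 and Q = 4178.
With the change applied: demand Qd = 9389 - 3p, supply Qs = 3p - 1403.
Setting them equal: 9389 - 3p = 3p - 1403 → 10792 = 6p, so p = 5396/3 ≈ 1798.6667 and Q = 3993.
Δp = 1798.6667 − 2079 = -280.33.

-280.33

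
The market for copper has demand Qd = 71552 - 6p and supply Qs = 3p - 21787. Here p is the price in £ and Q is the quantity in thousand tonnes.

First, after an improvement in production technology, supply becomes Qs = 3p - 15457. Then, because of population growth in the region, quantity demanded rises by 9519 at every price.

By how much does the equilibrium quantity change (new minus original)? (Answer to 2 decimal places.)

+7393.00

Original equilibrium: 71552 - 6p = 3p - 21787 gives 93339 = 9p, so p = 10371 and Q = 9326.
After the shift, demand is Qd = 81071 - 6p and supply is Qs = 3p - 15457.
Setting them equal: 81071 - 6p = 3p - 15457 → 96528 = 9p, so p = 32176/3 ≈ 10725.3333 and Q = 16719.
ΔQ = 16719 − 9326 = +7393.00.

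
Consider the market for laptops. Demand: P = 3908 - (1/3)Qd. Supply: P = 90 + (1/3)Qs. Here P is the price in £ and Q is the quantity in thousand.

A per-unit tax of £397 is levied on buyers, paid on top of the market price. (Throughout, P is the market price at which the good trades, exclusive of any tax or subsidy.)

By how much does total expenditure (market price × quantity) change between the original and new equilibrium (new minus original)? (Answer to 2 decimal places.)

-2209007.25

Solve the original market: 11724 - 3P = 3P - 270, hence P = 1999 and Q = 5727.
Since buyers pay the price plus the tax, the effective demand curve becomes Qd = 10533 - 3P.
New equilibrium: 10533 - 3P = 3P - 270 ⇒ 10803 = 6P ⇒ P = 1800.5, Q = 5131.5.
Expenditure moves from 1999×5727 = 11448273 to 1800.5×5131.5 = 9239265.75; change = -2209007.25.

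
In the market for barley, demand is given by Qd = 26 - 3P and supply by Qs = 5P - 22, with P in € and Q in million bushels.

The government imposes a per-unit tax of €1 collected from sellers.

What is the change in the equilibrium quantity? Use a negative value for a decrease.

Before the shock: 26 - 3P = 5P - 22 ⇒ 48 = 8P ⇒ P = 6, Q = 8.
Since sellers keep the price net of the tax, the effective supply curve becomes Qs = 5P - 27.
Clearing the new market: 26 - 3P = 5P - 27, so P = 6.625 and Q = 6.125.
ΔQ = 6.125 − 8 = -1.875.

-1.875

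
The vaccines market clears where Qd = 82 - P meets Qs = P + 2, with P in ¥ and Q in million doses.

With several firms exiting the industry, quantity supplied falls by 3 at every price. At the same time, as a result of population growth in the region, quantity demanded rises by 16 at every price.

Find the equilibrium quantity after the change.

48.5

Solve the original market: 82 - P = P + 2, hence P = 40 and Q = 42.
The new curves are Qd = 98 - P (demand) and Qs = P - 1 (supply).
New equilibrium: 98 - P = P - 1 ⇒ 99 = 2P ⇒ P = 49.5, Q = 48.5.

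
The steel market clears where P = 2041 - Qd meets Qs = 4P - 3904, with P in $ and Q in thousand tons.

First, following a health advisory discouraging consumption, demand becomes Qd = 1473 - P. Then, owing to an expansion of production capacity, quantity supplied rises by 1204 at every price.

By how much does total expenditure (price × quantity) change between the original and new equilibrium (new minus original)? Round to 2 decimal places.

Original equilibrium: 2041 - P = 4P - 3904 gives 5945 = 5P, so P = 1189 and Q = 852.
The new curves are Qd = 1473 - P (demand) and Qs = 4P - 2700 (supply).
Setting them equal: 1473 - P = 4P - 2700 → 4173 = 5P, so P = 834.6 and Q = 638.4.
Expenditure moves from 1189×852 = 1013028 to 834.6×638.4 = 532808.64; change = -480219.36.

-480219.36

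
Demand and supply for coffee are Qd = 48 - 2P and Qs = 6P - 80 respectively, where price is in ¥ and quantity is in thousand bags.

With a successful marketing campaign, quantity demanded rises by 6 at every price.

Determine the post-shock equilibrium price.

16.75

Before the shock: 48 - 2P = 6P - 80 ⇒ 128 = 8P ⇒ P = 16, Q = 16.
With the change applied: demand Qd = 54 - 2P, supply Qs = 6P - 80.
Equate the new curves: 54 - 2P = 6P - 80, giving 134 = 8P, P = 16.75, Q = 20.5.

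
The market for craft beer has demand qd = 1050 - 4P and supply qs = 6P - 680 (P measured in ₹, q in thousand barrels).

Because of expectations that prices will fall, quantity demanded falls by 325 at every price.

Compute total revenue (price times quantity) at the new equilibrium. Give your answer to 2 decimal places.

22901.50

Initially, 1050 - 4P = 6P - 680, so 1730 = 10P and P = 173, q = 358.
The new curves are qd = 725 - 4P (demand) and qs = 6P - 680 (supply).
New equilibrium: 725 - 4P = 6P - 680 ⇒ 1405 = 10P ⇒ P = 140.5, q = 163.
New expenditure = 140.5 × 163 = 22901.50.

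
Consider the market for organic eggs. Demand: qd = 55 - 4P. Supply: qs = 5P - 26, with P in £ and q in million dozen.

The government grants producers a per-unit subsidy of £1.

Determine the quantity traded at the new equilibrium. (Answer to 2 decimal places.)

21.22

Initially, 55 - 4P = 5P - 26, so 81 = 9P and P = 9, q = 19.
Since sellers receive the price plus the subsidy, the effective supply curve becomes qs = 5P - 21.
Equate the new curves: 55 - 4P = 5P - 21, giving 76 = 9P, P = 76/9 ≈ 8.4444, q = 191/9 ≈ 21.2222.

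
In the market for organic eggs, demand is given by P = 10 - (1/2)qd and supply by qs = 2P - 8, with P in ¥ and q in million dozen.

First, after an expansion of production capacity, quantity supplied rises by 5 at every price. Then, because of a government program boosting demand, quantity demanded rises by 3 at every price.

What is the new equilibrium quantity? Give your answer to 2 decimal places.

Solve the original market: 20 - 2P = 2P - 8, hence P = 7 and q = 6.
The new curves are qd = 23 - 2P (demand) and qs = 2P - 3 (supply).
Clearing the new market: 23 - 2P = 2P - 3, so P = 6.5 and q = 10.

10.00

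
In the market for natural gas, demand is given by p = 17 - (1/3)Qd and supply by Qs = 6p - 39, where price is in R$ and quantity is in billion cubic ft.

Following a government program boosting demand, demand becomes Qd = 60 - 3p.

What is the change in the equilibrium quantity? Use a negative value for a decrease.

+6

Before the shock: 51 - 3p = 6p - 39 ⇒ 90 = 9p ⇒ p = 10, Q = 21.
After the shift, demand is Qd = 60 - 3p and supply is Qs = 6p - 39.
Setting them equal: 60 - 3p = 6p - 39 → 99 = 9p, so p = 11 and Q = 27.
ΔQ = 27 − 21 = +6.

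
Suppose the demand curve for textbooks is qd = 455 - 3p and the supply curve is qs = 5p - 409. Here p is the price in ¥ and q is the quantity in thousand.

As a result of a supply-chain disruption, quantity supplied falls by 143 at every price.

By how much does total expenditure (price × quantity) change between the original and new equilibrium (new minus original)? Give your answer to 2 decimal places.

-4408.42

Solve the original market: 455 - 3p = 5p - 409, hence p = 108 and q = 131.
The new curves are qd = 455 - 3p (demand) and qs = 5p - 552 (supply).
Clearing the new market: 455 - 3p = 5p - 552, so p = 125.875 and q = 77.375.
Expenditure moves from 108×131 = 14148 to 125.875×77.375 = 9739.578125; change = -4408.42.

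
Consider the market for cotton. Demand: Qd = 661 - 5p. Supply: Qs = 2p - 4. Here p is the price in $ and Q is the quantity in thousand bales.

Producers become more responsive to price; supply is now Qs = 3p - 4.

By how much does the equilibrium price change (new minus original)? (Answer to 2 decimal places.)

-11.88

Original equilibrium: 661 - 5p = 2p - 4 gives 665 = 7p, so p = 95 and Q = 186.
The shock moves the curves to Qd = 661 - 5p and Qs = 3p - 4.
New equilibrium: 661 - 5p = 3p - 4 ⇒ 665 = 8p ⇒ p = 83.125, Q = 245.375.
Δp = 83.125 − 95 = -11.88.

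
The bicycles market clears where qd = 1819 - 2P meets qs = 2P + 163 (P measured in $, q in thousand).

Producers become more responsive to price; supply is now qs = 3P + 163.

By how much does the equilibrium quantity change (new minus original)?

Before the shock: 1819 - 2P = 2P + 163 ⇒ 1656 = 4P ⇒ P = 414, q = 991.
The new curves are qd = 1819 - 2P (demand) and qs = 3P + 163 (supply).
Clearing the new market: 1819 - 2P = 3P + 163, so P = 331.2 and q = 1156.6.
Δq = 1156.6 − 991 = +165.6.

+165.6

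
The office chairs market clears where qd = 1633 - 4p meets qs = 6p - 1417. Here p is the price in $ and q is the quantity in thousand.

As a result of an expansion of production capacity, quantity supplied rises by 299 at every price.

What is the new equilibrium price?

275.1

Original equilibrium: 1633 - 4p = 6p - 1417 gives 3050 = 10p, so p = 305 and q = 413.
The shock moves the curves to qd = 1633 - 4p and qs = 6p - 1118.
Clearing the new market: 1633 - 4p = 6p - 1118, so p = 275.1 and q = 532.6.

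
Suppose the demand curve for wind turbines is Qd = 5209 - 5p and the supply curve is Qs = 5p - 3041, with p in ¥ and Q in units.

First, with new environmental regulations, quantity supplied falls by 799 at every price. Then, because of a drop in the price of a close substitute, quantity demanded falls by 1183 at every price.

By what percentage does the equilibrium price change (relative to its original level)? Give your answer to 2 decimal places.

Before the shock: 5209 - 5p = 5p - 3041 ⇒ 8250 = 10p ⇒ p = 825, Q = 1084.
After the shift, demand is Qd = 4026 - 5p and supply is Qs = 5p - 3840.
Equate the new curves: 4026 - 5p = 5p - 3840, giving 7866 = 10p, p = 786.6, Q = 93.
%Δp = (786.6 − 825) / 825 × 100 = -4.65%.

-4.65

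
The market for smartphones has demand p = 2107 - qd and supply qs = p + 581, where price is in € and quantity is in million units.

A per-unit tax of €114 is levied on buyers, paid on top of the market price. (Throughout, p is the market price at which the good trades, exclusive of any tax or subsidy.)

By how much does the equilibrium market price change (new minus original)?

Original equilibrium: 2107 - p = p + 581 gives 1526 = 2p, so p = 763 and q = 1344.
Since buyers pay the price plus the tax, the effective demand curve becomes qd = 1993 - p.
New equilibrium: 1993 - p = p + 581 ⇒ 1412 = 2p ⇒ p = 706, q = 1287.
Δp = 706 − 763 = -57.

-57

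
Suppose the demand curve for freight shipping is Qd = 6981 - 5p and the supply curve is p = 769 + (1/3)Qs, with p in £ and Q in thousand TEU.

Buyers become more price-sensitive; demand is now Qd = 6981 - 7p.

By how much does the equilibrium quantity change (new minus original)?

Solve the original market: 6981 - 5p = 3p - 2307, hence p = 1161 and Q = 1176.
After the shift, demand is Qd = 6981 - 7p and supply is Qs = 3p - 2307.
Equate the new curves: 6981 - 7p = 3p - 2307, giving 9288 = 10p, p = 928.8, Q = 479.4.
ΔQ = 479.4 − 1176 = -696.6.

-696.6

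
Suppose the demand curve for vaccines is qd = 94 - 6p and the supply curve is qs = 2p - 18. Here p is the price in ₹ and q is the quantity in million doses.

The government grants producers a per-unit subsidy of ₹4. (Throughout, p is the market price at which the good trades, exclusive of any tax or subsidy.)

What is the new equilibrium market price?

Before the shock: 94 - 6p = 2p - 18 ⇒ 112 = 8p ⇒ p = 14, q = 10.
Since sellers receive the price plus the subsidy, the effective supply curve becomes qs = 2p - 10.
New equilibrium: 94 - 6p = 2p - 10 ⇒ 104 = 8p ⇒ p = 13, q = 16.

13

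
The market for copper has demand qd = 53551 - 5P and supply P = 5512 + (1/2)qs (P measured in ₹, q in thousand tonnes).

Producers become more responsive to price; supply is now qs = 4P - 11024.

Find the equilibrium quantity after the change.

Solve the original market: 53551 - 5P = 2P - 11024, hence P = 9225 and q = 7426.
The new curves are qd = 53551 - 5P (demand) and qs = 4P - 11024 (supply).
Clearing the new market: 53551 - 5P = 4P - 11024, so P = 7175 and q = 17676.

17676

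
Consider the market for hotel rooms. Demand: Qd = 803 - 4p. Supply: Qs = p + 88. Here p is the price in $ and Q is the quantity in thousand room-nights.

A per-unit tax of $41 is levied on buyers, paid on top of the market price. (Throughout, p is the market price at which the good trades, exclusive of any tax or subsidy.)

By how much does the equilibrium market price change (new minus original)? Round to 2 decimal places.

-32.80

Before the shock: 803 - 4p = p + 88 ⇒ 715 = 5p ⇒ p = 143, Q = 231.
Since buyers pay the price plus the tax, the effective demand curve becomes Qd = 639 - 4p.
Equate the new curves: 639 - 4p = p + 88, giving 551 = 5p, p = 110.2, Q = 198.2.
Δp = 110.2 − 143 = -32.80.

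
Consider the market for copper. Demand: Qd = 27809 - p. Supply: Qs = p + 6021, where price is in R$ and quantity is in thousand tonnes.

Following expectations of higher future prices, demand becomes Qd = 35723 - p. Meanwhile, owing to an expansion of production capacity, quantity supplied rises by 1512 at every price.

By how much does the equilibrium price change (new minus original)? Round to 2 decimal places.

Initially, 27809 - p = p + 6021, so 21788 = 2p and p = 10894, Q = 16915.
The new curves are Qd = 35723 - p (demand) and Qs = p + 7533 (supply).
Setting them equal: 35723 - p = p + 7533 → 28190 = 2p, so p = 14095 and Q = 21628.
Δp = 14095 − 10894 = +3201.00.

+3201.00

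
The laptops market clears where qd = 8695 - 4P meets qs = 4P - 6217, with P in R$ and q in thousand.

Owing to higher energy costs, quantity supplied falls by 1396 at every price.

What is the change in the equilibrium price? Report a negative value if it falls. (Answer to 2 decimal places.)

Initially, 8695 - 4P = 4P - 6217, so 14912 = 8P and P = 1864, q = 1239.
The new curves are qd = 8695 - 4P (demand) and qs = 4P - 7613 (supply).
Clearing the new market: 8695 - 4P = 4P - 7613, so P = 2038.5 and q = 541.
ΔP = 2038.5 − 1864 = +174.50.

+174.50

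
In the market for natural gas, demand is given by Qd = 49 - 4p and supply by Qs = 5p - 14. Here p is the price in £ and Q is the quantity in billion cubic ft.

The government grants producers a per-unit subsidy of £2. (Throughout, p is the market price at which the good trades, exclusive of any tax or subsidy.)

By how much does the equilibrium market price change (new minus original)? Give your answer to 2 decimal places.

-1.11

Before the shock: 49 - 4p = 5p - 14 ⇒ 63 = 9p ⇒ p = 7, Q = 21.
Since sellers receive the price plus the subsidy, the effective supply curve becomes Qs = 5p - 4.
Clearing the new market: 49 - 4p = 5p - 4, so p = 53/9 ≈ 5.8889 and Q = 229/9 ≈ 25.4444.
Δp = 5.8889 − 7 = -1.11.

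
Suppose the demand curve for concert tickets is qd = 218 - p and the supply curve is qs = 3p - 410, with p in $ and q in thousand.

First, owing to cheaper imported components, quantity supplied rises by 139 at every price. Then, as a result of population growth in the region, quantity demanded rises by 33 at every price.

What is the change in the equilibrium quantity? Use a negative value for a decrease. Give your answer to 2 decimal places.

+59.50

Before the shock: 218 - p = 3p - 410 ⇒ 628 = 4p ⇒ p = 157, q = 61.
After the shift, demand is qd = 251 - p and supply is qs = 3p - 271.
Setting them equal: 251 - p = 3p - 271 → 522 = 4p, so p = 130.5 and q = 120.5.
Δq = 120.5 − 61 = +59.50.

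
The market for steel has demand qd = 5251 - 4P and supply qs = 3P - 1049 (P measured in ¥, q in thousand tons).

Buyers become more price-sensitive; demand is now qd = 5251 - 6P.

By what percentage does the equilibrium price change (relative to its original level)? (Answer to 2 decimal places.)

-22.22

Solve the original market: 5251 - 4P = 3P - 1049, hence P = 900 and q = 1651.
With the change applied: demand qd = 5251 - 6P, supply qs = 3P - 1049.
Equate the new curves: 5251 - 6P = 3P - 1049, giving 6300 = 9P, P = 700, q = 1051.
%ΔP = (700 − 900) / 900 × 100 = -22.22%.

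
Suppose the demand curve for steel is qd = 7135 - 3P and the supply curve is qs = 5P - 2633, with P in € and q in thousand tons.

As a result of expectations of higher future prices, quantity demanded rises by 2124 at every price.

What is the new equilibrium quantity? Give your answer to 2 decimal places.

4799.50

Initially, 7135 - 3P = 5P - 2633, so 9768 = 8P and P = 1221, q = 3472.
With the change applied: demand qd = 9259 - 3P, supply qs = 5P - 2633.
Equate the new curves: 9259 - 3P = 5P - 2633, giving 11892 = 8P, P = 1486.5, q = 4799.5.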